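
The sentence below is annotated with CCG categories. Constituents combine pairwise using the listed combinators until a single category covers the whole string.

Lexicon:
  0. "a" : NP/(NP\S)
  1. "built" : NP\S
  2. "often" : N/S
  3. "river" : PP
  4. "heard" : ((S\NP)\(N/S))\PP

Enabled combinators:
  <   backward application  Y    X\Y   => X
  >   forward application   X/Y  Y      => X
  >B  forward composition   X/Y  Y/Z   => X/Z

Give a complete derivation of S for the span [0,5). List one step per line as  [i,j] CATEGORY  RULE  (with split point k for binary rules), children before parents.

[0,5] S   <
  [0,2] NP   >
    [0,1] "a" : NP/(NP\S)
    [1,2] "built" : NP\S
  [2,5] S\NP   <
    [2,3] "often" : N/S
    [3,5] (S\NP)\(N/S)   <
      [3,4] "river" : PP
      [4,5] "heard" : ((S\NP)\(N/S))\PP

[0,1] NP/(NP\S)  lex  "a"
[1,2] NP\S  lex  "built"
[0,2] NP  >  k=1
[2,3] N/S  lex  "often"
[3,4] PP  lex  "river"
[4,5] ((S\NP)\(N/S))\PP  lex  "heard"
[3,5] (S\NP)\(N/S)  <  k=4
[2,5] S\NP  <  k=3
[0,5] S  <  k=2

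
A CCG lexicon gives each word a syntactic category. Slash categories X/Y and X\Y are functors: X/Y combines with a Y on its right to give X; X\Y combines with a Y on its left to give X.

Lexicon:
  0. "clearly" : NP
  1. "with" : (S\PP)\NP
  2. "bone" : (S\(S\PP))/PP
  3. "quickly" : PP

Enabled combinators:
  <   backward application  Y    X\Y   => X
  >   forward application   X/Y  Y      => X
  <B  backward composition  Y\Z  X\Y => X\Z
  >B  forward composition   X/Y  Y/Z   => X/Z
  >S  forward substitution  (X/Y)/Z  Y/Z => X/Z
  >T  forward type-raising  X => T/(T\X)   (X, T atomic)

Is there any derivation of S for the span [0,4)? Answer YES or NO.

YES

[0,4] S   <
  [0,1] "clearly" : NP
  [1,4] S\NP   <B
    [1,2] "with" : (S\PP)\NP
    [2,4] S\(S\PP)   >
      [2,3] "bone" : (S\(S\PP))/PP
      [3,4] "quickly" : PP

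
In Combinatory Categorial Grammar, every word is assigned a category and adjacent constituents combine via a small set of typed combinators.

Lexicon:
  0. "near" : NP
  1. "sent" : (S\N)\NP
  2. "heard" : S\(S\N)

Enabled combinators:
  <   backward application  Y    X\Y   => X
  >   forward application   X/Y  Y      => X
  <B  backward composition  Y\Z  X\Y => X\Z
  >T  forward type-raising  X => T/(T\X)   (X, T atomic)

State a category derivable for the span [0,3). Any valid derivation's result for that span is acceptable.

[0,3] S   <
  [0,2] S\N   <
    [0,1] "near" : NP
    [1,2] "sent" : (S\N)\NP
  [2,3] "heard" : S\(S\N)

S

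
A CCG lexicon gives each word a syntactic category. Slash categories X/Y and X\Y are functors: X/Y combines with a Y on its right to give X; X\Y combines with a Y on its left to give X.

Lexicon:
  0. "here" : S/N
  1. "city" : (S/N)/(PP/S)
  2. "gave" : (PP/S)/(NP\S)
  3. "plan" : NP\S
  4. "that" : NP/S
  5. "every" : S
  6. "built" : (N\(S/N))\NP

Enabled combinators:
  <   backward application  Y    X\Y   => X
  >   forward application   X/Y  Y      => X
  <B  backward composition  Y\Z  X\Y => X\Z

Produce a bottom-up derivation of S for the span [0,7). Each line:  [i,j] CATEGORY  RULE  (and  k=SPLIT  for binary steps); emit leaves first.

[0,7] S   >
  [0,1] "here" : S/N
  [1,7] N   <
    [1,4] S/N   >
      [1,2] "city" : (S/N)/(PP/S)
      [2,4] PP/S   >
        [2,3] "gave" : (PP/S)/(NP\S)
        [3,4] "plan" : NP\S
    [4,7] N\(S/N)   <
      [4,6] NP   >
        [4,5] "that" : NP/S
        [5,6] "every" : S
      [6,7] "built" : (N\(S/N))\NP

[0,1] S/N  lex  "here"
[1,2] (S/N)/(PP/S)  lex  "city"
[2,3] (PP/S)/(NP\S)  lex  "gave"
[3,4] NP\S  lex  "plan"
[2,4] PP/S  >  k=3
[1,4] S/N  >  k=2
[4,5] NP/S  lex  "that"
[5,6] S  lex  "every"
[4,6] NP  >  k=5
[6,7] (N\(S/N))\NP  lex  "built"
[4,7] N\(S/N)  <  k=6
[1,7] N  <  k=4
[0,7] S  >  k=1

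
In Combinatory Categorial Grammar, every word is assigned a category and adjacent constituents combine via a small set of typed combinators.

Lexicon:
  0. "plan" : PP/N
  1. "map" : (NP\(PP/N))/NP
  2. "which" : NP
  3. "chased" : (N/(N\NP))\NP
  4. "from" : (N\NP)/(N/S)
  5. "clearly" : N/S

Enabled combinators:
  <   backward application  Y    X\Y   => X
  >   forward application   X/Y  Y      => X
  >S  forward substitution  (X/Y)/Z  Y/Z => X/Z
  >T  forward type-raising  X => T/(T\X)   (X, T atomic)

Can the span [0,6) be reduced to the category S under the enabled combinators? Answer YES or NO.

NO

PP/N (NP\(PP/N))/NP NP (N/(N\NP))\NP (N\NP)/(N/S) N/S
CKY chart[0,6] = {N, N/(N\N), NP/(NP\N), PP/(PP\N), S/(S\N)}; S ∉ chart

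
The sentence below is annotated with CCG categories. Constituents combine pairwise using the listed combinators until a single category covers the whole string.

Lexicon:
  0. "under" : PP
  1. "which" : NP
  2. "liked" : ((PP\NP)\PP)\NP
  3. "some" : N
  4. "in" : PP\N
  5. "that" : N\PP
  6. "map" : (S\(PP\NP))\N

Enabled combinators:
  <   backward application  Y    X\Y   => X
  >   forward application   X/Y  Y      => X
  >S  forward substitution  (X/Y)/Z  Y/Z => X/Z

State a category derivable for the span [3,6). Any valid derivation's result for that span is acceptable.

N

[0,7] S   <
  [0,3] PP\NP   <
    [0,1] "under" : PP
    [1,3] (PP\NP)\PP   <
      [1,2] "which" : NP
      [2,3] "liked" : ((PP\NP)\PP)\NP
  [3,7] S\(PP\NP)   <
    [3,6] N   <
      [3,5] PP   <
        [3,4] "some" : N
        [4,5] "in" : PP\N
      [5,6] "that" : N\PP
    [6,7] "map" : (S\(PP\NP))\N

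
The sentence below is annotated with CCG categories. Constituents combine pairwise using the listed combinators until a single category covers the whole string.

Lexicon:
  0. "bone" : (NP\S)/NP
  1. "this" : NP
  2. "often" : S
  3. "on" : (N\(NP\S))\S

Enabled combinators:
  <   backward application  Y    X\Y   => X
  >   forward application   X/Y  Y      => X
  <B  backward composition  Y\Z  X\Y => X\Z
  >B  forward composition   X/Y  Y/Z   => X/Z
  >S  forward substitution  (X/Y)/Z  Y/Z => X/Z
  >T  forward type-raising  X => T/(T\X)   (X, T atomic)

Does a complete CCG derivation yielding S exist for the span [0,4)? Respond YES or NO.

(NP\S)/NP NP S (N\(NP\S))\S
CKY chart[0,4] = {N, N/(N\N), NP/(NP\N), PP/(PP\N), S/(S\N)}; S ∉ chart

NO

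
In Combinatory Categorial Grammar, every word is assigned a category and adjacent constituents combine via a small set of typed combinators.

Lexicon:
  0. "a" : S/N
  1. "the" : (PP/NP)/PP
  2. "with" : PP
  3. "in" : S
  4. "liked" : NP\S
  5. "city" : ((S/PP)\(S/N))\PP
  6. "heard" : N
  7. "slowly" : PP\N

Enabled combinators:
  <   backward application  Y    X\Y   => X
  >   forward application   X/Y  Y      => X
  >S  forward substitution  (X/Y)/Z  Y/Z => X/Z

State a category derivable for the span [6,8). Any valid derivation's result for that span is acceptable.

PP

[0,8] S   >
  [0,6] S/PP   <
    [0,1] "a" : S/N
    [1,6] (S/PP)\(S/N)   <
      [1,5] PP   >
        [1,3] PP/NP   >
          [1,2] "the" : (PP/NP)/PP
          [2,3] "with" : PP
        [3,5] NP   <
          [3,4] "in" : S
          [4,5] "liked" : NP\S
      [5,6] "city" : ((S/PP)\(S/N))\PP
  [6,8] PP   <
    [6,7] "heard" : N
    [7,8] "slowly" : PP\N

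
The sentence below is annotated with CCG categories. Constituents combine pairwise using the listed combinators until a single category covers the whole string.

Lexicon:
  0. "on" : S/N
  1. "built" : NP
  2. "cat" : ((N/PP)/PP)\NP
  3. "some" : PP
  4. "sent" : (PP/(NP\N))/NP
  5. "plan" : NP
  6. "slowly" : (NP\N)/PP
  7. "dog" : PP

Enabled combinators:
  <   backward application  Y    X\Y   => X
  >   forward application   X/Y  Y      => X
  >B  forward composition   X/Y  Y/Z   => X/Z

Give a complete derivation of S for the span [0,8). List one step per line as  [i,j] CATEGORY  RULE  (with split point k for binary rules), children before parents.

[0,8] S   >
  [0,4] S/PP   >B
    [0,1] "on" : S/N
    [1,4] N/PP   >
      [1,3] (N/PP)/PP   <
        [1,2] "built" : NP
        [2,3] "cat" : ((N/PP)/PP)\NP
      [3,4] "some" : PP
  [4,8] PP   >
    [4,6] PP/(NP\N)   >
      [4,5] "sent" : (PP/(NP\N))/NP
      [5,6] "plan" : NP
    [6,8] NP\N   >
      [6,7] "slowly" : (NP\N)/PP
      [7,8] "dog" : PP

[0,1] S/N  lex  "on"
[1,2] NP  lex  "built"
[2,3] ((N/PP)/PP)\NP  lex  "cat"
[1,3] (N/PP)/PP  <  k=2
[3,4] PP  lex  "some"
[1,4] N/PP  >  k=3
[0,4] S/PP  >B  k=1
[4,5] (PP/(NP\N))/NP  lex  "sent"
[5,6] NP  lex  "plan"
[4,6] PP/(NP\N)  >  k=5
[6,7] (NP\N)/PP  lex  "slowly"
[7,8] PP  lex  "dog"
[6,8] NP\N  >  k=7
[4,8] PP  >  k=6
[0,8] S  >  k=4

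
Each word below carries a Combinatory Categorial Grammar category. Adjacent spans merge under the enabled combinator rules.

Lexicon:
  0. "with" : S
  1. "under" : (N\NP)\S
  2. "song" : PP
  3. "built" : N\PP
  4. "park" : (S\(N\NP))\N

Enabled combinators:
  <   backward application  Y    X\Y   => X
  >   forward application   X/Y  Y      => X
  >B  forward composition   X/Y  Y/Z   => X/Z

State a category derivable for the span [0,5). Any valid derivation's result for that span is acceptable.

S

[0,5] S   <
  [0,2] N\NP   <
    [0,1] "with" : S
    [1,2] "under" : (N\NP)\S
  [2,5] S\(N\NP)   <
    [2,4] N   <
      [2,3] "song" : PP
      [3,4] "built" : N\PP
    [4,5] "park" : (S\(N\NP))\N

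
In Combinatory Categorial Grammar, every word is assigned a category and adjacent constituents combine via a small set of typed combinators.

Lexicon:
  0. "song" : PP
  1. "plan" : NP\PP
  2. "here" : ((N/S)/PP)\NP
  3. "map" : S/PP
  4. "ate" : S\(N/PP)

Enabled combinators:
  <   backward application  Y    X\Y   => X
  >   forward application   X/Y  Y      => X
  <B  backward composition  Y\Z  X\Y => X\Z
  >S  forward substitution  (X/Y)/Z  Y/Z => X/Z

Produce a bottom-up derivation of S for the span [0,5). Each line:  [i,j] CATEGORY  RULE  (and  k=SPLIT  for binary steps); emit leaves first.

[0,1] PP  lex  "song"
[1,2] NP\PP  lex  "plan"
[0,2] NP  <  k=1
[2,3] ((N/S)/PP)\NP  lex  "here"
[0,3] (N/S)/PP  <  k=2
[3,4] S/PP  lex  "map"
[0,4] N/PP  >S  k=3
[4,5] S\(N/PP)  lex  "ate"
[0,5] S  <  k=4

[0,5] S   <
  [0,4] N/PP   >S
    [0,3] (N/S)/PP   <
      [0,2] NP   <
        [0,1] "song" : PP
        [1,2] "plan" : NP\PP
      [2,3] "here" : ((N/S)/PP)\NP
    [3,4] "map" : S/PP
  [4,5] "ate" : S\(N/PP)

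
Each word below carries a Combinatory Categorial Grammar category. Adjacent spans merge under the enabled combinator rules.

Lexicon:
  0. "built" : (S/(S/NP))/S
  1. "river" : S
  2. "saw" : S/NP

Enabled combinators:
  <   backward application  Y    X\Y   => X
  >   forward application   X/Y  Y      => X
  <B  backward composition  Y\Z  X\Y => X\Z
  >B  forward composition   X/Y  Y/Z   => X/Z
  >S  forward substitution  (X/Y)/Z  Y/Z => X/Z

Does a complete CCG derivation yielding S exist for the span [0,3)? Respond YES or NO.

[0,3] S   >
  [0,2] S/(S/NP)   >
    [0,1] "built" : (S/(S/NP))/S
    [1,2] "river" : S
  [2,3] "saw" : S/NP

YES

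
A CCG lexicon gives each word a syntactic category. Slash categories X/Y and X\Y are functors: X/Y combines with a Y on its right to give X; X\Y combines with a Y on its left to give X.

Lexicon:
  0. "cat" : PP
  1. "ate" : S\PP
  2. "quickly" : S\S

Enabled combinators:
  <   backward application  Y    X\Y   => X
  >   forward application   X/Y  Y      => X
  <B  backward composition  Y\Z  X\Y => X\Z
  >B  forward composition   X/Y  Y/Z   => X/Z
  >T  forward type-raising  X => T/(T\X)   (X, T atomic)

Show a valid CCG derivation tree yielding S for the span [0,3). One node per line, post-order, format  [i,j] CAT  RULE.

[0,3] S   >
  [0,1] S/(S\PP)   >T
    [0,1] "cat" : PP
  [1,3] S\PP   <B
    [1,2] "ate" : S\PP
    [2,3] "quickly" : S\S

[0,1] PP  lex  "cat"
[0,1] S/(S\PP)  >T
[1,2] S\PP  lex  "ate"
[2,3] S\S  lex  "quickly"
[1,3] S\PP  <B  k=2
[0,3] S  >  k=1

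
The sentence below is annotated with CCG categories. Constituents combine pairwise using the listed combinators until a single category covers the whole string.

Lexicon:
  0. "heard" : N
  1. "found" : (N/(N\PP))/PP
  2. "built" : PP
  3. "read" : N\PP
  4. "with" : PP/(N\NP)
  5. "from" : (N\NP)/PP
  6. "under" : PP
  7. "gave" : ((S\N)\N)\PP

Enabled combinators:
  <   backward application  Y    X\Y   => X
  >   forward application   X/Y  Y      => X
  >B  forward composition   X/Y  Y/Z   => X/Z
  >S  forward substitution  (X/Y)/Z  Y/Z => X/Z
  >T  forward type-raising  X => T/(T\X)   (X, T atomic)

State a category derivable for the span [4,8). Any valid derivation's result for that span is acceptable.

(S\N)\N

[0,8] S   <
  [0,1] "heard" : N
  [1,8] S\N   <
    [1,4] N   >
      [1,3] N/(N\PP)   >
        [1,2] "found" : (N/(N\PP))/PP
        [2,3] "built" : PP
      [3,4] "read" : N\PP
    [4,8] (S\N)\N   <
      [4,7] PP   >
        [4,5] "with" : PP/(N\NP)
        [5,7] N\NP   >
          [5,6] "from" : (N\NP)/PP
          [6,7] "under" : PP
      [7,8] "gave" : ((S\N)\N)\PP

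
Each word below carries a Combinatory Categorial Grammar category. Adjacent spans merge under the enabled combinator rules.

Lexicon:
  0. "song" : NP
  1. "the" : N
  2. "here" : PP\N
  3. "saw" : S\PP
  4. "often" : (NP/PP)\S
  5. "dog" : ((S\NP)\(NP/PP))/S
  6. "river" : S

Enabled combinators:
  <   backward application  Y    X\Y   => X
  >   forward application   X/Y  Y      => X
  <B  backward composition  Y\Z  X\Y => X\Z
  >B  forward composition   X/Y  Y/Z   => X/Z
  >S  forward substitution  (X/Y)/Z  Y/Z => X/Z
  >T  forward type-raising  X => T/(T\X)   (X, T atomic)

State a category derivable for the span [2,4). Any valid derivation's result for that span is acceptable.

[0,7] S   >
  [0,1] S/(S\NP)   >T
    [0,1] "song" : NP
  [1,7] S\NP   <
    [1,5] NP/PP   <
      [1,4] S   <
        [1,2] "the" : N
        [2,4] S\N   <B
          [2,3] "here" : PP\N
          [3,4] "saw" : S\PP
      [4,5] "often" : (NP/PP)\S
    [5,7] (S\NP)\(NP/PP)   >
      [5,6] "dog" : ((S\NP)\(NP/PP))/S
      [6,7] "river" : S

S\N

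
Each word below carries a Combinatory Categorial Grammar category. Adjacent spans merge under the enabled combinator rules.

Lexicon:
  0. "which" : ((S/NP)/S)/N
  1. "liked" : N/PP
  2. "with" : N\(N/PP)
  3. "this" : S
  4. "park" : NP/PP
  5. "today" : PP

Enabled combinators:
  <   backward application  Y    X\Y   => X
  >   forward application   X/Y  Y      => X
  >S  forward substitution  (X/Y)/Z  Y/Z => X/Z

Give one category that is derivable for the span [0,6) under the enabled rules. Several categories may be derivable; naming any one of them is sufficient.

S

[0,6] S   >
  [0,4] S/NP   >
    [0,3] (S/NP)/S   >
      [0,1] "which" : ((S/NP)/S)/N
      [1,3] N   <
        [1,2] "liked" : N/PP
        [2,3] "with" : N\(N/PP)
    [3,4] "this" : S
  [4,6] NP   >
    [4,5] "park" : NP/PP
    [5,6] "today" : PP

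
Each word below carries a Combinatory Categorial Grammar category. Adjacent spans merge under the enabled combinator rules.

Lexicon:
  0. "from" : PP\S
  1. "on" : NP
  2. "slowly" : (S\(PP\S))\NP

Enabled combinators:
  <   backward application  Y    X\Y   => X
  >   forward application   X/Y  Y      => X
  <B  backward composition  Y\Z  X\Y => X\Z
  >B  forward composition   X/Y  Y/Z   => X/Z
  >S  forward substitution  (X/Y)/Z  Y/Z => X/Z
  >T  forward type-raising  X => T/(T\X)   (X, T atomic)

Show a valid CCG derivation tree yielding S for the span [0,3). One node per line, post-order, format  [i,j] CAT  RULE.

[0,3] S   <
  [0,1] "from" : PP\S
  [1,3] S\(PP\S)   <
    [1,2] "on" : NP
    [2,3] "slowly" : (S\(PP\S))\NP

[0,1] PP\S  lex  "from"
[1,2] NP  lex  "on"
[2,3] (S\(PP\S))\NP  lex  "slowly"
[1,3] S\(PP\S)  <  k=2
[0,3] S  <  k=1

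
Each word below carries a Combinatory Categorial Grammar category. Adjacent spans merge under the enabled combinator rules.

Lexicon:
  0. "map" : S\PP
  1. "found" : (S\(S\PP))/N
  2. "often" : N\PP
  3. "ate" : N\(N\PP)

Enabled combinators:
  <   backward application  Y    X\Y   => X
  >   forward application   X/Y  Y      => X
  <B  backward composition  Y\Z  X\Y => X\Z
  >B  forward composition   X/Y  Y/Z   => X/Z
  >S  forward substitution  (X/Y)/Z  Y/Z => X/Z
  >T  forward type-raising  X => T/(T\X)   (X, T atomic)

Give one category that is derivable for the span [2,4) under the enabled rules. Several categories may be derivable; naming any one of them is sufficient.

[0,4] S   <
  [0,1] "map" : S\PP
  [1,4] S\(S\PP)   >
    [1,2] "found" : (S\(S\PP))/N
    [2,4] N   <
      [2,3] "often" : N\PP
      [3,4] "ate" : N\(N\PP)

N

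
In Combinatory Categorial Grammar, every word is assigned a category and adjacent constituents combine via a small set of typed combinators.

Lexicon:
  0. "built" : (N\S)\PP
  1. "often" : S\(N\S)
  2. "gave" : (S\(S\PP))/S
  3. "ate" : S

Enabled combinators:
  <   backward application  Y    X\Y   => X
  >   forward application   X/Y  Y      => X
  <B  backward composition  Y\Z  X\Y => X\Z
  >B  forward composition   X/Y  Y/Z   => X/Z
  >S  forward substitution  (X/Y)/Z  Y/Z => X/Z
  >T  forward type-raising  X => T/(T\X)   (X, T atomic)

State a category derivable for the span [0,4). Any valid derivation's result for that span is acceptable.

[0,4] S   <
  [0,2] S\PP   <B
    [0,1] "built" : (N\S)\PP
    [1,2] "often" : S\(N\S)
  [2,4] S\(S\PP)   >
    [2,3] "gave" : (S\(S\PP))/S
    [3,4] "ate" : S

S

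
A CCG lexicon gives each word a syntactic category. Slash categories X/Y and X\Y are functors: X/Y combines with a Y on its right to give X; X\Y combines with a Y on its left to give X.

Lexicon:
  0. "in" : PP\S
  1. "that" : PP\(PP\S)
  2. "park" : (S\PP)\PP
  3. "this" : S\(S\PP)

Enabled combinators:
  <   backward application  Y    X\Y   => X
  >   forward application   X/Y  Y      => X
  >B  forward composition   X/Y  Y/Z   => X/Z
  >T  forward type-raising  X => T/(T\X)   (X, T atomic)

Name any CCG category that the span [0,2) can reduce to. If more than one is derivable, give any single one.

PP

[0,4] S   <
  [0,3] S\PP   <
    [0,2] PP   <
      [0,1] "in" : PP\S
      [1,2] "that" : PP\(PP\S)
    [2,3] "park" : (S\PP)\PP
  [3,4] "this" : S\(S\PP)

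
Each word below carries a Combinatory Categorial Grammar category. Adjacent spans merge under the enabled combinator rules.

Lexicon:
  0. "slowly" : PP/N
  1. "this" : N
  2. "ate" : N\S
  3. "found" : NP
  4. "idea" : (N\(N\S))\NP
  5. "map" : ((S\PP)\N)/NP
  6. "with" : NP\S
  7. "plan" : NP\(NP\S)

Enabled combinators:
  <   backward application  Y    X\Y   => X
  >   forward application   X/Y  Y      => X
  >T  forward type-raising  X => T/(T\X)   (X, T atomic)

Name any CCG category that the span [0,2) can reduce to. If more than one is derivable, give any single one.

PP

[0,8] S   <
  [0,2] PP   >
    [0,1] "slowly" : PP/N
    [1,2] "this" : N
  [2,8] S\PP   <
    [2,5] N   <
      [2,3] "ate" : N\S
      [3,5] N\(N\S)   <
        [3,4] "found" : NP
        [4,5] "idea" : (N\(N\S))\NP
    [5,8] (S\PP)\N   >
      [5,6] "map" : ((S\PP)\N)/NP
      [6,8] NP   <
        [6,7] "with" : NP\S
        [7,8] "plan" : NP\(NP\S)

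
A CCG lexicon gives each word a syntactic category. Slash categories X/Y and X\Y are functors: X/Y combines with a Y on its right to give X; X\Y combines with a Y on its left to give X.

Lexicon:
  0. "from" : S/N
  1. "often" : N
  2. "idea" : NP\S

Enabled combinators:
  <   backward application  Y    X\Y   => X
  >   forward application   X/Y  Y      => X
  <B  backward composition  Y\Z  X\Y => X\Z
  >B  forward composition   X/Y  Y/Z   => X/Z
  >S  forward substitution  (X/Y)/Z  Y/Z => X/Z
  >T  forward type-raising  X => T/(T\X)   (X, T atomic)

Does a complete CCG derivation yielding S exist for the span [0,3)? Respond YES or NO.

NO

S/N N NP\S
CKY chart[0,3] = {N/(N\NP), NP, NP/(NP\NP), PP/(PP\NP), S/(S\NP)}; S ∉ chart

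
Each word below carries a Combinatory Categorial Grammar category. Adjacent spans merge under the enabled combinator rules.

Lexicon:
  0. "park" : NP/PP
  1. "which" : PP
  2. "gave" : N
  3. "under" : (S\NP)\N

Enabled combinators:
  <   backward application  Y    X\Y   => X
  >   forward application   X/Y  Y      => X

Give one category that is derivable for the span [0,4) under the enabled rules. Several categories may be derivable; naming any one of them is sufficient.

[0,4] S   <
  [0,2] NP   >
    [0,1] "park" : NP/PP
    [1,2] "which" : PP
  [2,4] S\NP   <
    [2,3] "gave" : N
    [3,4] "under" : (S\NP)\N

S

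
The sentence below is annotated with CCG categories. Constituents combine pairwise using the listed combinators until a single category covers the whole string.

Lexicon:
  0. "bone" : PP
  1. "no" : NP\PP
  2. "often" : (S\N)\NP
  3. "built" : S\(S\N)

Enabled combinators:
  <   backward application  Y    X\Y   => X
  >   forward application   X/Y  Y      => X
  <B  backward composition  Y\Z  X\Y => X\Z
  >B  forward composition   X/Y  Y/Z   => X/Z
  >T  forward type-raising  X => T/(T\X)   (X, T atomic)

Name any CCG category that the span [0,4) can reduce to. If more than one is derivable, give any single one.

S

[0,4] S   <
  [0,3] S\N   <
    [0,2] NP   <
      [0,1] "bone" : PP
      [1,2] "no" : NP\PP
    [2,3] "often" : (S\N)\NP
  [3,4] "built" : S\(S\N)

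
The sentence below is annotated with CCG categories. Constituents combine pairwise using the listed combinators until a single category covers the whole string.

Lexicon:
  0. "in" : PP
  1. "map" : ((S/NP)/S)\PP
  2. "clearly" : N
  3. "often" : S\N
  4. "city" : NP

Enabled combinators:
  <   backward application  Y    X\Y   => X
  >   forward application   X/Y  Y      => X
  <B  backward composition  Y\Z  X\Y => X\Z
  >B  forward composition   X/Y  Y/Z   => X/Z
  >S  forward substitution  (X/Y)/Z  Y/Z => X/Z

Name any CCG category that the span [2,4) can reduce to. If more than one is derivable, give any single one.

S

[0,5] S   >
  [0,4] S/NP   >
    [0,2] (S/NP)/S   <
      [0,1] "in" : PP
      [1,2] "map" : ((S/NP)/S)\PP
    [2,4] S   <
      [2,3] "clearly" : N
      [3,4] "often" : S\N
  [4,5] "city" : NP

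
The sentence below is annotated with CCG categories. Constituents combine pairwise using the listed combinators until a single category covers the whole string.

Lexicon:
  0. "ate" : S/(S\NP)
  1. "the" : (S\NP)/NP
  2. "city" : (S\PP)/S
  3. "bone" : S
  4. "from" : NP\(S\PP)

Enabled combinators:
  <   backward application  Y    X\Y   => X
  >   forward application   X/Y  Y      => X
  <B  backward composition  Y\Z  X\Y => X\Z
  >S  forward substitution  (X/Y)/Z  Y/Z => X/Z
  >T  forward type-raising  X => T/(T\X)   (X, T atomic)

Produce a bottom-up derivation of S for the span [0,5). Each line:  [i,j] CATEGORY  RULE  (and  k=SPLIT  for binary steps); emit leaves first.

[0,5] S   >
  [0,1] "ate" : S/(S\NP)
  [1,5] S\NP   >
    [1,2] "the" : (S\NP)/NP
    [2,5] NP   <
      [2,4] S\PP   >
        [2,3] "city" : (S\PP)/S
        [3,4] "bone" : S
      [4,5] "from" : NP\(S\PP)

[0,1] S/(S\NP)  lex  "ate"
[1,2] (S\NP)/NP  lex  "the"
[2,3] (S\PP)/S  lex  "city"
[3,4] S  lex  "bone"
[2,4] S\PP  >  k=3
[4,5] NP\(S\PP)  lex  "from"
[2,5] NP  <  k=4
[1,5] S\NP  >  k=2
[0,5] S  >  k=1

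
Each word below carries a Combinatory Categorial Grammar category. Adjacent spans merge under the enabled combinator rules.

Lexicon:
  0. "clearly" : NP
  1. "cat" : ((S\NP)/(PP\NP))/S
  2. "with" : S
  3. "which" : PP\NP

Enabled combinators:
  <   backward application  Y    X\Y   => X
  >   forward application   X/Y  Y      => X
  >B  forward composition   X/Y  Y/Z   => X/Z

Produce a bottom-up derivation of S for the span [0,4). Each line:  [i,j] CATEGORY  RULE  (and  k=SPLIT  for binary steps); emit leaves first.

[0,4] S   <
  [0,1] "clearly" : NP
  [1,4] S\NP   >
    [1,3] (S\NP)/(PP\NP)   >
      [1,2] "cat" : ((S\NP)/(PP\NP))/S
      [2,3] "with" : S
    [3,4] "which" : PP\NP

[0,1] NP  lex  "clearly"
[1,2] ((S\NP)/(PP\NP))/S  lex  "cat"
[2,3] S  lex  "with"
[1,3] (S\NP)/(PP\NP)  >  k=2
[3,4] PP\NP  lex  "which"
[1,4] S\NP  >  k=3
[0,4] S  <  k=1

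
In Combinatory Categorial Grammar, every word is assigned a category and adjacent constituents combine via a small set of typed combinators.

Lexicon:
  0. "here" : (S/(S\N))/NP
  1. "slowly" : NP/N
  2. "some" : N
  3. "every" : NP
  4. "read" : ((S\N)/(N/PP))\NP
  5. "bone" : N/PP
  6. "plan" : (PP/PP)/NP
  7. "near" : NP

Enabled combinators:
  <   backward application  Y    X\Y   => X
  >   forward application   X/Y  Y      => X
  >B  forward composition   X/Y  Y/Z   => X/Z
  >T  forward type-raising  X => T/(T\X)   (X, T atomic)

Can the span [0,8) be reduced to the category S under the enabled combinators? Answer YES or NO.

[0,8] S   >
  [0,3] S/(S\N)   >
    [0,1] "here" : (S/(S\N))/NP
    [1,3] NP   >
      [1,2] "slowly" : NP/N
      [2,3] "some" : N
  [3,8] S\N   >
    [3,5] (S\N)/(N/PP)   <
      [3,4] "every" : NP
      [4,5] "read" : ((S\N)/(N/PP))\NP
    [5,8] N/PP   >B
      [5,6] "bone" : N/PP
      [6,8] PP/PP   >
        [6,7] "plan" : (PP/PP)/NP
        [7,8] "near" : NP

YES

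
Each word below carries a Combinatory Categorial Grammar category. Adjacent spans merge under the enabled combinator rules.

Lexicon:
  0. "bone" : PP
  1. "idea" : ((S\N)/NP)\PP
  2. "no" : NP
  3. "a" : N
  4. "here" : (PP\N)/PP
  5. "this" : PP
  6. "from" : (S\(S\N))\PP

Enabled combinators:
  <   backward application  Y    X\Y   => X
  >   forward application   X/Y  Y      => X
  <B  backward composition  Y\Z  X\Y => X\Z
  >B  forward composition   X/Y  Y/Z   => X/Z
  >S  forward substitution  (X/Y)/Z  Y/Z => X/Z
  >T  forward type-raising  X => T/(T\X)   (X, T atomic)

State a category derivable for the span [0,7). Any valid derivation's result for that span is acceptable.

S

[0,7] S   <
  [0,3] S\N   >
    [0,2] (S\N)/NP   <
      [0,1] "bone" : PP
      [1,2] "idea" : ((S\N)/NP)\PP
    [2,3] "no" : NP
  [3,7] S\(S\N)   <
    [3,6] PP   <
      [3,4] "a" : N
      [4,6] PP\N   >
        [4,5] "here" : (PP\N)/PP
        [5,6] "this" : PP
    [6,7] "from" : (S\(S\N))\PP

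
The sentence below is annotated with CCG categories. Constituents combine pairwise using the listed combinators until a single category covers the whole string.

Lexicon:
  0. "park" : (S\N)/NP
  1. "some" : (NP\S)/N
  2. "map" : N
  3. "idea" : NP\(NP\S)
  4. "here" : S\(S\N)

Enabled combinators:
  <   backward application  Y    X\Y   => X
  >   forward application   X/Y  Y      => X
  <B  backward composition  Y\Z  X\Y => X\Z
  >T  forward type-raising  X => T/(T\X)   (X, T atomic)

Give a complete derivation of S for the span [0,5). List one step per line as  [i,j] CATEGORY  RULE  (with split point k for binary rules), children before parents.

[0,1] (S\N)/NP  lex  "park"
[1,2] (NP\S)/N  lex  "some"
[2,3] N  lex  "map"
[1,3] NP\S  >  k=2
[3,4] NP\(NP\S)  lex  "idea"
[1,4] NP  <  k=3
[0,4] S\N  >  k=1
[4,5] S\(S\N)  lex  "here"
[0,5] S  <  k=4

[0,5] S   <
  [0,4] S\N   >
    [0,1] "park" : (S\N)/NP
    [1,4] NP   <
      [1,3] NP\S   >
        [1,2] "some" : (NP\S)/N
        [2,3] "map" : N
      [3,4] "idea" : NP\(NP\S)
  [4,5] "here" : S\(S\N)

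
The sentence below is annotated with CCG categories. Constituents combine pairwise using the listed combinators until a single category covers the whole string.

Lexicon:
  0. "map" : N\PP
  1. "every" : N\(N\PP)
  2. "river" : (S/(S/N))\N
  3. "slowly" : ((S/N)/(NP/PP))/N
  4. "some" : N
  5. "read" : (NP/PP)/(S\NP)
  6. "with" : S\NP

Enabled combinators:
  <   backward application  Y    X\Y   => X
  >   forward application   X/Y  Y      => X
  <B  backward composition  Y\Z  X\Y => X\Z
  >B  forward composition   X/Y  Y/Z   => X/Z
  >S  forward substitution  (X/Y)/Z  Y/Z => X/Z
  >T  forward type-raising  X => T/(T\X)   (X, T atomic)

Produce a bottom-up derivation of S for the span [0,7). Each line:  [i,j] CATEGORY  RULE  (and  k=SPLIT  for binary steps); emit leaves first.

[0,7] S   >
  [0,3] S/(S/N)   <
    [0,2] N   <
      [0,1] "map" : N\PP
      [1,2] "every" : N\(N\PP)
    [2,3] "river" : (S/(S/N))\N
  [3,7] S/N   >
    [3,5] (S/N)/(NP/PP)   >
      [3,4] "slowly" : ((S/N)/(NP/PP))/N
      [4,5] "some" : N
    [5,7] NP/PP   >
      [5,6] "read" : (NP/PP)/(S\NP)
      [6,7] "with" : S\NP

[0,1] N\PP  lex  "map"
[1,2] N\(N\PP)  lex  "every"
[0,2] N  <  k=1
[2,3] (S/(S/N))\N  lex  "river"
[0,3] S/(S/N)  <  k=2
[3,4] ((S/N)/(NP/PP))/N  lex  "slowly"
[4,5] N  lex  "some"
[3,5] (S/N)/(NP/PP)  >  k=4
[5,6] (NP/PP)/(S\NP)  lex  "read"
[6,7] S\NP  lex  "with"
[5,7] NP/PP  >  k=6
[3,7] S/N  >  k=5
[0,7] S  >  k=3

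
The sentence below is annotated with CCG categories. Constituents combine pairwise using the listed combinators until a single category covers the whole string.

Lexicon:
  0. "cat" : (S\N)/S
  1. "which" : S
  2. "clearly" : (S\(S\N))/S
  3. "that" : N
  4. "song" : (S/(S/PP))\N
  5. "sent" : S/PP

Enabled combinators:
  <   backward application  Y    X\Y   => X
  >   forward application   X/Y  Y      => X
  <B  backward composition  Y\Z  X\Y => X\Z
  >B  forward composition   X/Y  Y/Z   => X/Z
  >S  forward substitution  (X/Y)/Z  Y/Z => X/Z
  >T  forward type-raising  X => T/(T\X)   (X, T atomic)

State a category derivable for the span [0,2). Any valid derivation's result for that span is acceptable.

S\N

[0,6] S   <
  [0,2] S\N   >
    [0,1] "cat" : (S\N)/S
    [1,2] "which" : S
  [2,6] S\(S\N)   >
    [2,3] "clearly" : (S\(S\N))/S
    [3,6] S   >
      [3,5] S/(S/PP)   <
        [3,4] "that" : N
        [4,5] "song" : (S/(S/PP))\N
      [5,6] "sent" : S/PP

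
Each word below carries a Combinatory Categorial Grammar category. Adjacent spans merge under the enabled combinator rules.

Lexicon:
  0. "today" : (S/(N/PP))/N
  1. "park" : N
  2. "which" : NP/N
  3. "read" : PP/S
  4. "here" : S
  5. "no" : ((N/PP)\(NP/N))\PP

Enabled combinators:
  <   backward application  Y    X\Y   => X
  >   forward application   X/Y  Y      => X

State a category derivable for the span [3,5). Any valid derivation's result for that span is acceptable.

PP

[0,6] S   >
  [0,2] S/(N/PP)   >
    [0,1] "today" : (S/(N/PP))/N
    [1,2] "park" : N
  [2,6] N/PP   <
    [2,3] "which" : NP/N
    [3,6] (N/PP)\(NP/N)   <
      [3,5] PP   >
        [3,4] "read" : PP/S
        [4,5] "here" : S
      [5,6] "no" : ((N/PP)\(NP/N))\PP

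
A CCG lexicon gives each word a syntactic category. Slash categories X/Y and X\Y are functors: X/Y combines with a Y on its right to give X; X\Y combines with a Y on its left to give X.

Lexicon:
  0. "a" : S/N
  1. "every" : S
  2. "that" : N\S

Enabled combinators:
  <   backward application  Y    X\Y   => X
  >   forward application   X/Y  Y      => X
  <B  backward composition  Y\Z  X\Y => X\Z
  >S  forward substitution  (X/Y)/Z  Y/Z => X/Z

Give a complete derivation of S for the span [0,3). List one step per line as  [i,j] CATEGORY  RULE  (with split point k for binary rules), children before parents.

[0,3] S   >
  [0,1] "a" : S/N
  [1,3] N   <
    [1,2] "every" : S
    [2,3] "that" : N\S

[0,1] S/N  lex  "a"
[1,2] S  lex  "every"
[2,3] N\S  lex  "that"
[1,3] N  <  k=2
[0,3] S  >  k=1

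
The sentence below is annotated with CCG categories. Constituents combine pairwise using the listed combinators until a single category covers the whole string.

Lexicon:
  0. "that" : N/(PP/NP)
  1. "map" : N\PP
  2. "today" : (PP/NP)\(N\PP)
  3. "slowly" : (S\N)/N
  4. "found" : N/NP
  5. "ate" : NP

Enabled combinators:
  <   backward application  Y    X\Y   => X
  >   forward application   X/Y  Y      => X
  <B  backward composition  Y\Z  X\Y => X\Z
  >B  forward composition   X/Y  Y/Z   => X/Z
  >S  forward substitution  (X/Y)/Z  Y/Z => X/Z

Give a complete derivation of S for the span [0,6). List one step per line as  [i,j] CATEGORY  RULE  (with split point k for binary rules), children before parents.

[0,1] N/(PP/NP)  lex  "that"
[1,2] N\PP  lex  "map"
[2,3] (PP/NP)\(N\PP)  lex  "today"
[1,3] PP/NP  <  k=2
[0,3] N  >  k=1
[3,4] (S\N)/N  lex  "slowly"
[4,5] N/NP  lex  "found"
[5,6] NP  lex  "ate"
[4,6] N  >  k=5
[3,6] S\N  >  k=4
[0,6] S  <  k=3

[0,6] S   <
  [0,3] N   >
    [0,1] "that" : N/(PP/NP)
    [1,3] PP/NP   <
      [1,2] "map" : N\PP
      [2,3] "today" : (PP/NP)\(N\PP)
  [3,6] S\N   >
    [3,4] "slowly" : (S\N)/N
    [4,6] N   >
      [4,5] "found" : N/NP
      [5,6] "ate" : NP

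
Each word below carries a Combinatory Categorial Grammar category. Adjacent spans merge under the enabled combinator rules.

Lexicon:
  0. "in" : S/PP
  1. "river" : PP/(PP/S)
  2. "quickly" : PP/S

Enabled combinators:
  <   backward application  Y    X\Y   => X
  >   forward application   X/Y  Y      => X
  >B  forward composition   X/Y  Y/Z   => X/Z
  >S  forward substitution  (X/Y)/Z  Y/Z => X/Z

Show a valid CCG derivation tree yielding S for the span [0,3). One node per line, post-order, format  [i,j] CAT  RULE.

[0,3] S   >
  [0,1] "in" : S/PP
  [1,3] PP   >
    [1,2] "river" : PP/(PP/S)
    [2,3] "quickly" : PP/S

[0,1] S/PP  lex  "in"
[1,2] PP/(PP/S)  lex  "river"
[2,3] PP/S  lex  "quickly"
[1,3] PP  >  k=2
[0,3] S  >  k=1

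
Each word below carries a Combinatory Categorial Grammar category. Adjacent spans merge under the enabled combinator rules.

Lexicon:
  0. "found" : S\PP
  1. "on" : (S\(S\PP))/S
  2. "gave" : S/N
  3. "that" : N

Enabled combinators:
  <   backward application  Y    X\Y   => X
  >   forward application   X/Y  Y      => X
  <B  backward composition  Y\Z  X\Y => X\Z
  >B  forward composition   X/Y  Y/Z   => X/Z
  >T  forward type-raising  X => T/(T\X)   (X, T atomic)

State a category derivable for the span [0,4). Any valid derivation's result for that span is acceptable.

[0,4] S   <
  [0,1] "found" : S\PP
  [1,4] S\(S\PP)   >
    [1,2] "on" : (S\(S\PP))/S
    [2,4] S   >
      [2,3] "gave" : S/N
      [3,4] "that" : N

S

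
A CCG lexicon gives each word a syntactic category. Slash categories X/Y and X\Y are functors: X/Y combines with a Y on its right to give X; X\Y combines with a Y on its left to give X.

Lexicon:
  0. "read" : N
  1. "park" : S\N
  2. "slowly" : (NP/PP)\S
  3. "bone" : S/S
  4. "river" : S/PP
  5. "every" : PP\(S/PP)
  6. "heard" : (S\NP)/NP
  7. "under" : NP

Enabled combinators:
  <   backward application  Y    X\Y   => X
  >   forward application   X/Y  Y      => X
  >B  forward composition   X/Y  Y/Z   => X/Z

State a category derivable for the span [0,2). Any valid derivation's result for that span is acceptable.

S

[0,8] S   <
  [0,6] NP   >
    [0,3] NP/PP   <
      [0,2] S   <
        [0,1] "read" : N
        [1,2] "park" : S\N
      [2,3] "slowly" : (NP/PP)\S
    [3,6] PP   <
      [3,5] S/PP   >B
        [3,4] "bone" : S/S
        [4,5] "river" : S/PP
      [5,6] "every" : PP\(S/PP)
  [6,8] S\NP   >
    [6,7] "heard" : (S\NP)/NP
    [7,8] "under" : NP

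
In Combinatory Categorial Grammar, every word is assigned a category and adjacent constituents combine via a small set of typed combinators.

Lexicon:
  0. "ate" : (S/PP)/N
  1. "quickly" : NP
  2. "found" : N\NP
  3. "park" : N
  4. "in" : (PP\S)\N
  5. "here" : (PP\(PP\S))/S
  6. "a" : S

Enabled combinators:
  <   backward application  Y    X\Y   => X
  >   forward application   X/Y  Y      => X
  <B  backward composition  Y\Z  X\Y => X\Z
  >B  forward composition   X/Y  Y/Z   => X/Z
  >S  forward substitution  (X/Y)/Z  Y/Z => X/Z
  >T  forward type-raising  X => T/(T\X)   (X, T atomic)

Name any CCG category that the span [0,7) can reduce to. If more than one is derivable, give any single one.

[0,7] S   >
  [0,3] S/PP   >
    [0,1] "ate" : (S/PP)/N
    [1,3] N   <
      [1,2] "quickly" : NP
      [2,3] "found" : N\NP
  [3,7] PP   <
    [3,5] PP\S   <
      [3,4] "park" : N
      [4,5] "in" : (PP\S)\N
    [5,7] PP\(PP\S)   >
      [5,6] "here" : (PP\(PP\S))/S
      [6,7] "a" : S

S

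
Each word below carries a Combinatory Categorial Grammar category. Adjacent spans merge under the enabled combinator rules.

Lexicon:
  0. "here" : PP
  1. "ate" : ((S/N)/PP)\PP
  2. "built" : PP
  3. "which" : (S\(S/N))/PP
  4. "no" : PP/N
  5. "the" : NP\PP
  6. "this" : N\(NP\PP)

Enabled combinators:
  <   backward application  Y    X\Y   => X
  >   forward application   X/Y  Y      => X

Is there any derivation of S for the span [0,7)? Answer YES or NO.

YES

[0,7] S   <
  [0,3] S/N   >
    [0,2] (S/N)/PP   <
      [0,1] "here" : PP
      [1,2] "ate" : ((S/N)/PP)\PP
    [2,3] "built" : PP
  [3,7] S\(S/N)   >
    [3,4] "which" : (S\(S/N))/PP
    [4,7] PP   >
      [4,5] "no" : PP/N
      [5,7] N   <
        [5,6] "the" : NP\PP
        [6,7] "this" : N\(NP\PP)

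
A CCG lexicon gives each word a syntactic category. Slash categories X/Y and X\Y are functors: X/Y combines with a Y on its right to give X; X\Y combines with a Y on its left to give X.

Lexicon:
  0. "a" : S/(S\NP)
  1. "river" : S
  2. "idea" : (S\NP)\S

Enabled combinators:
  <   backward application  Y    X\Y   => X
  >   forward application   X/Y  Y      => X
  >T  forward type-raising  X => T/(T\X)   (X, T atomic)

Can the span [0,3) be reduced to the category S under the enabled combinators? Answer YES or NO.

[0,3] S   >
  [0,1] "a" : S/(S\NP)
  [1,3] S\NP   <
    [1,2] "river" : S
    [2,3] "idea" : (S\NP)\S

YES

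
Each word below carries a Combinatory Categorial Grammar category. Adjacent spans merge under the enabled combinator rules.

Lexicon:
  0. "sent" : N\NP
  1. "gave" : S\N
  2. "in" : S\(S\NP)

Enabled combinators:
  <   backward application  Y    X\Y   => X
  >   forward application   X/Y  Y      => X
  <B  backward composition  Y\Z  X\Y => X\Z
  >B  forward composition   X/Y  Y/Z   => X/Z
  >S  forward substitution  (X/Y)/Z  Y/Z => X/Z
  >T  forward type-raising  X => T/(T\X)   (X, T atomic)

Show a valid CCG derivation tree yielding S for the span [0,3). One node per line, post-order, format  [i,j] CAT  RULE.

[0,1] N\NP  lex  "sent"
[1,2] S\N  lex  "gave"
[0,2] S\NP  <B  k=1
[2,3] S\(S\NP)  lex  "in"
[0,3] S  <  k=2

[0,3] S   <
  [0,2] S\NP   <B
    [0,1] "sent" : N\NP
    [1,2] "gave" : S\N
  [2,3] "in" : S\(S\NP)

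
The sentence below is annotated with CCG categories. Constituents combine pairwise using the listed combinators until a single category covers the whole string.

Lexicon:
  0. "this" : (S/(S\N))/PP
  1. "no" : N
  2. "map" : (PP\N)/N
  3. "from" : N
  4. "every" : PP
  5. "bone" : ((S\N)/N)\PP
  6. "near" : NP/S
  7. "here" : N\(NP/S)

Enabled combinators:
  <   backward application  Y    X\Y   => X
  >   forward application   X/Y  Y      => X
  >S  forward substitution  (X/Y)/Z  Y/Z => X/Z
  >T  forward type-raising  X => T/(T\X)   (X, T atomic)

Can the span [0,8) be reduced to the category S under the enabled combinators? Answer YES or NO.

YES

[0,8] S   >
  [0,4] S/(S\N)   >
    [0,1] "this" : (S/(S\N))/PP
    [1,4] PP   >
      [1,2] PP/(PP\N)   >T
        [1,2] "no" : N
      [2,4] PP\N   >
        [2,3] "map" : (PP\N)/N
        [3,4] "from" : N
  [4,8] S\N   >
    [4,6] (S\N)/N   <
      [4,5] "every" : PP
      [5,6] "bone" : ((S\N)/N)\PP
    [6,8] N   <
      [6,7] "near" : NP/S
      [7,8] "here" : N\(NP/S)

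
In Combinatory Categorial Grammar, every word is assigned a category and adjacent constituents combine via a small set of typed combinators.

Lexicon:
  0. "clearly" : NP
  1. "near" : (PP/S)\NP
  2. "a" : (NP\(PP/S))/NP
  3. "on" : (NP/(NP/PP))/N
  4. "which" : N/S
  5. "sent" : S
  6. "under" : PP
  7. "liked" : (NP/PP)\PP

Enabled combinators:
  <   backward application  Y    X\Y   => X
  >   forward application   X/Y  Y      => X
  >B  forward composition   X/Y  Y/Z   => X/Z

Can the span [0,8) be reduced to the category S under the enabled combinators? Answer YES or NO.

NO

NP (PP/S)\NP (NP\(PP/S))/NP (NP/(NP/PP))/N N/S S PP (NP/PP)\PP
CKY chart[0,8] = {NP}; S ∉ chart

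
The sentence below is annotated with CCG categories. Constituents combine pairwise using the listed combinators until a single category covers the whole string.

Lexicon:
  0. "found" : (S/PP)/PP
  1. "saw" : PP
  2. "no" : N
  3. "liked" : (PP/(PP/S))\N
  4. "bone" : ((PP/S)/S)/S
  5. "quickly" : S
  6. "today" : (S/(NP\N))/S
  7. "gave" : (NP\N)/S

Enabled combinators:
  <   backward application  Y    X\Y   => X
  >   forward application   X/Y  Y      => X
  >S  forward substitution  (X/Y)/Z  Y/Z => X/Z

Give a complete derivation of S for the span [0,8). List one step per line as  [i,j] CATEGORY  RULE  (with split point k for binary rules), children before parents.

[0,8] S   >
  [0,2] S/PP   >
    [0,1] "found" : (S/PP)/PP
    [1,2] "saw" : PP
  [2,8] PP   >
    [2,4] PP/(PP/S)   <
      [2,3] "no" : N
      [3,4] "liked" : (PP/(PP/S))\N
    [4,8] PP/S   >S
      [4,6] (PP/S)/S   >
        [4,5] "bone" : ((PP/S)/S)/S
        [5,6] "quickly" : S
      [6,8] S/S   >S
        [6,7] "today" : (S/(NP\N))/S
        [7,8] "gave" : (NP\N)/S

[0,1] (S/PP)/PP  lex  "found"
[1,2] PP  lex  "saw"
[0,2] S/PP  >  k=1
[2,3] N  lex  "no"
[3,4] (PP/(PP/S))\N  lex  "liked"
[2,4] PP/(PP/S)  <  k=3
[4,5] ((PP/S)/S)/S  lex  "bone"
[5,6] S  lex  "quickly"
[4,6] (PP/S)/S  >  k=5
[6,7] (S/(NP\N))/S  lex  "today"
[7,8] (NP\N)/S  lex  "gave"
[6,8] S/S  >S  k=7
[4,8] PP/S  >S  k=6
[2,8] PP  >  k=4
[0,8] S  >  k=2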